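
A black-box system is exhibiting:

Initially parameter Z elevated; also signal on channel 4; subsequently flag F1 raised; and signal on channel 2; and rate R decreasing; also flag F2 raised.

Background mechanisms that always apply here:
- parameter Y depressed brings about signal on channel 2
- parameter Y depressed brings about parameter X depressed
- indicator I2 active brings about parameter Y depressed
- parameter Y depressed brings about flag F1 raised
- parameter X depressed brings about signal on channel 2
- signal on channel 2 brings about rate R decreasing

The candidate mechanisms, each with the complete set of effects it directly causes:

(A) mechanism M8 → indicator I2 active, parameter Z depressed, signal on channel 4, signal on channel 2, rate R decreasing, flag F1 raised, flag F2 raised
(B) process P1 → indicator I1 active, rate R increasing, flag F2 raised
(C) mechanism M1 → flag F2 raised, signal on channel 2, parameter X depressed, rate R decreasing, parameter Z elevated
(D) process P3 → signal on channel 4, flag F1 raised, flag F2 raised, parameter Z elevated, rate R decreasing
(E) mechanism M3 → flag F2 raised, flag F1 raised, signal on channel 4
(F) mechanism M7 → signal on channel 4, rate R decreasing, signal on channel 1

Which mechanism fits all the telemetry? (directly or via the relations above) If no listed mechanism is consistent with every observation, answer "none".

Testing each hypothesis:
(A) mechanism M8 — parameter Z elevated -; signal on channel 4 +; flag F1 raised +; signal on channel 2 +; rate R decreasing +; flag F2 raised +
(B) process P1 — fails on parameter Z elevated, signal on channel 4, flag F1 raised, signal on channel 2, rate R decreasing (predicts rate R increasing, not rate R decreasing)
(C) mechanism M1 — parameter Z elevated +; signal on channel 4 -; flag F1 raised -; signal on channel 2 +; rate R decreasing +; flag F2 raised +
(D) process P3 — does not account for signal on channel 2
(E) mechanism M3 — parameter Z elevated -; signal on channel 4 +; flag F1 raised +; signal on channel 2 -; rate R decreasing -; flag F2 raised +
(F) mechanism M7 — parameter Z elevated -; signal on channel 4 +; flag F1 raised -; signal on channel 2 -; rate R decreasing +; flag F2 raised -
No candidate is consistent with all observations.

none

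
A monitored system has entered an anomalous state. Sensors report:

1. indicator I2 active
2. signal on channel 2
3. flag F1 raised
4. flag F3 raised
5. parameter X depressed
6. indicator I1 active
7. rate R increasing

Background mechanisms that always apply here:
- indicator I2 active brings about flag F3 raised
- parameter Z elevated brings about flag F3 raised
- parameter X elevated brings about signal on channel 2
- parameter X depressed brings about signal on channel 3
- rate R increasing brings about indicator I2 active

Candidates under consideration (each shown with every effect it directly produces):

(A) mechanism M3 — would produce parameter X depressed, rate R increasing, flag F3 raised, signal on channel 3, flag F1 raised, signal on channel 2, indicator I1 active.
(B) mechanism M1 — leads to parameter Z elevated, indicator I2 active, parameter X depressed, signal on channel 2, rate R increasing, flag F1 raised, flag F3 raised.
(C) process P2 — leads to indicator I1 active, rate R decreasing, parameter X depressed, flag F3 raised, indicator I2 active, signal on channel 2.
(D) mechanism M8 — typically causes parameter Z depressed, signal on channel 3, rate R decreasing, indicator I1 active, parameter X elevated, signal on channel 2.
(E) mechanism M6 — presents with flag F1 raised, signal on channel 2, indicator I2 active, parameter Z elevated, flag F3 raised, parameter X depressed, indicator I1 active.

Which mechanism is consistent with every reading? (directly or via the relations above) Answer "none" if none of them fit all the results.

For each candidate, compare predicted effects to what was observed:
(A) mechanism M3 — accounts for every observation (indicator I2 active by rate R increasing → indicator I2 active)
(B) mechanism M1 — indicator I2 active ✓; signal on channel 2 ✓; flag F1 raised ✓; flag F3 raised ✓; parameter X depressed ✓; indicator I1 active ✗; rate R increasing ✓
(C) process P2 — fails on flag F1 raised, rate R increasing (predicts rate R decreasing, not rate R increasing)
(D) mechanism M8 — indicator I2 active ✗; signal on channel 2 ✓; flag F1 raised ✗; flag F3 raised ✗; parameter X depressed ✗; indicator I1 active ✓; rate R increasing ✗
(E) mechanism M6 — does not account for rate R increasing
(A) alone accounts for all the evidence.

A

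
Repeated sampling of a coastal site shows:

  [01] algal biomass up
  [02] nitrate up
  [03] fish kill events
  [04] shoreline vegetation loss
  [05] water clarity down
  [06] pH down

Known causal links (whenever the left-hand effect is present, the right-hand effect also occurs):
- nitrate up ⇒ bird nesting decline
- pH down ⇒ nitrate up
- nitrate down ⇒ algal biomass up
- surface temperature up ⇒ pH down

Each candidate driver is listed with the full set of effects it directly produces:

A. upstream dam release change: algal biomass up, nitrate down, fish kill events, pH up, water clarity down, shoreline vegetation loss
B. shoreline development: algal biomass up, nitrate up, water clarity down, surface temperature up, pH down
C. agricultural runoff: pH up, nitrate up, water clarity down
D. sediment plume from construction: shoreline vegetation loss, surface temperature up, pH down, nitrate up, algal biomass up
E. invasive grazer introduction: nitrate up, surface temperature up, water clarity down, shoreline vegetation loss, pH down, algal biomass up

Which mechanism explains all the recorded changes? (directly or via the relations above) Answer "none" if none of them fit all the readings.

none

For each candidate, compare predicted effects to what was observed:
(A) upstream dam release change — algal biomass up match; nitrate up miss; fish kill events match; shoreline vegetation loss match; water clarity down match; pH down miss
(B) shoreline development — does not account for fish kill events, shoreline vegetation loss
(C) agricultural runoff — fails on algal biomass up, fish kill events, shoreline vegetation loss, pH down (predicts pH up, not pH down)
(D) sediment plume from construction — does not account for fish kill events, water clarity down
(E) invasive grazer introduction — algal biomass up match; nitrate up match; fish kill events miss; shoreline vegetation loss match; water clarity down match; pH down match
None of the listed candidates fits everything.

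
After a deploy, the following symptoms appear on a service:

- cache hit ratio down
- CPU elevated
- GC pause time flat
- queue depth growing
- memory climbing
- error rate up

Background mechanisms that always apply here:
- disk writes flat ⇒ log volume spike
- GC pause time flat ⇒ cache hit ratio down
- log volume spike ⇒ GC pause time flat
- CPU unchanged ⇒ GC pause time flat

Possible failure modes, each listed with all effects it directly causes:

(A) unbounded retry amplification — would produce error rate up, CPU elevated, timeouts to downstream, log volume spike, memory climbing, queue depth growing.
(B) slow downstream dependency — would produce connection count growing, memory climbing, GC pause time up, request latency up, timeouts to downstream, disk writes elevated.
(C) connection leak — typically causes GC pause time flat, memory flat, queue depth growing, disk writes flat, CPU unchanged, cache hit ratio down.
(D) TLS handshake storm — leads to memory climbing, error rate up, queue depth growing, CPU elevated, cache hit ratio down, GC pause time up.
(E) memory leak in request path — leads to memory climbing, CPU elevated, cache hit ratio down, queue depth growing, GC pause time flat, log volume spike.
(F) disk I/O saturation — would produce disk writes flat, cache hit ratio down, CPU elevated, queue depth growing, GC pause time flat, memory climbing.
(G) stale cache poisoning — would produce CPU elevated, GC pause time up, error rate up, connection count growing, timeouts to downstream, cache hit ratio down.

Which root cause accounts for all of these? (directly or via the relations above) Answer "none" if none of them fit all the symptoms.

For each candidate, compare predicted effects to what was observed:
(A) unbounded retry amplification — accounts for every observation (cache hit ratio down by log volume spike → GC pause time flat → cache hit ratio down)
(B) slow downstream dependency — fails on cache hit ratio down, CPU elevated, GC pause time flat, queue depth growing, error rate up (predicts GC pause time up, not GC pause time flat)
(C) connection leak — cache hit ratio down ✓; CPU elevated ✗; GC pause time flat ✓; queue depth growing ✓; memory climbing ✗; error rate up ✗
(D) TLS handshake storm — fails on GC pause time flat (predicts GC pause time up, not GC pause time flat)
(E) memory leak in request path — cache hit ratio down ✓; CPU elevated ✓; GC pause time flat ✓; queue depth growing ✓; memory climbing ✓; error rate up ✗
(F) disk I/O saturation — cache hit ratio down ✓; CPU elevated ✓; GC pause time flat ✓; queue depth growing ✓; memory climbing ✓; error rate up ✗
(G) stale cache poisoning — cache hit ratio down ✓; CPU elevated ✓; GC pause time flat ✗; queue depth growing ✗; memory climbing ✗; error rate up ✓
(A) is the only candidate with no mismatches.

A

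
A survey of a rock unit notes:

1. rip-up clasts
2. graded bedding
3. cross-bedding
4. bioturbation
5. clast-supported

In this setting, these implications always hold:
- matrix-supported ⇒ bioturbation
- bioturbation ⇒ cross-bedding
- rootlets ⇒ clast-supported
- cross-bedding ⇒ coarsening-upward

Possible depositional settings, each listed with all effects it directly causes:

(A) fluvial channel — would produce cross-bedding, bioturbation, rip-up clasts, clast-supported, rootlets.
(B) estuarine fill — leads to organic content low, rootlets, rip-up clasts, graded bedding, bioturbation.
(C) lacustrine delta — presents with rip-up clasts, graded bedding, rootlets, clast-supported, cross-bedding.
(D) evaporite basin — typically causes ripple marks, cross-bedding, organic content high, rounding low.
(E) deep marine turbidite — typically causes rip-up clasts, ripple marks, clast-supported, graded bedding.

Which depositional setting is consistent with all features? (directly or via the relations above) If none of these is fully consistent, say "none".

Per-candidate check:
(A) fluvial channel — does not account for graded bedding
(B) estuarine fill — accounts for every observation (cross-bedding by bioturbation → cross-bedding)
(C) lacustrine delta — rip-up clasts ✓; graded bedding ✓; cross-bedding ✓; bioturbation ✗; clast-supported ✓
(D) evaporite basin — rip-up clasts ✗; graded bedding ✗; cross-bedding ✓; bioturbation ✗; clast-supported ✗
(E) deep marine turbidite — does not account for cross-bedding, bioturbation
Only (B) is consistent with every observation.

B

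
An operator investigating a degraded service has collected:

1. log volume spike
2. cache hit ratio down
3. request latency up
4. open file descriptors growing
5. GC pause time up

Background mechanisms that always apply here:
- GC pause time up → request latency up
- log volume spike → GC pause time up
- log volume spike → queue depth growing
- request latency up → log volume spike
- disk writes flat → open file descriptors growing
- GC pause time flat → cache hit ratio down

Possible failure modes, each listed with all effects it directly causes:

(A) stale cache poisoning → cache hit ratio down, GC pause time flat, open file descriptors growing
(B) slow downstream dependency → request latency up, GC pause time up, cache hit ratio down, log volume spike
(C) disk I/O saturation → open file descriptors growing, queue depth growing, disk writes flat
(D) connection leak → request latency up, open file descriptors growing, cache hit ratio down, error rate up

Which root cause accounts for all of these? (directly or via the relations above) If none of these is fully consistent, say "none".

Checking each candidate against the observations:
(A) stale cache poisoning — log volume spike miss; cache hit ratio down match; request latency up miss; open file descriptors growing match; GC pause time up miss
(B) slow downstream dependency — log volume spike match; cache hit ratio down match; request latency up match; open file descriptors growing miss; GC pause time up match
(C) disk I/O saturation — log volume spike miss; cache hit ratio down miss; request latency up miss; open file descriptors growing match; GC pause time up miss
(D) connection leak — accounts for every observation (log volume spike by request latency up → log volume spike)
(D) is the only candidate with no mismatches.

D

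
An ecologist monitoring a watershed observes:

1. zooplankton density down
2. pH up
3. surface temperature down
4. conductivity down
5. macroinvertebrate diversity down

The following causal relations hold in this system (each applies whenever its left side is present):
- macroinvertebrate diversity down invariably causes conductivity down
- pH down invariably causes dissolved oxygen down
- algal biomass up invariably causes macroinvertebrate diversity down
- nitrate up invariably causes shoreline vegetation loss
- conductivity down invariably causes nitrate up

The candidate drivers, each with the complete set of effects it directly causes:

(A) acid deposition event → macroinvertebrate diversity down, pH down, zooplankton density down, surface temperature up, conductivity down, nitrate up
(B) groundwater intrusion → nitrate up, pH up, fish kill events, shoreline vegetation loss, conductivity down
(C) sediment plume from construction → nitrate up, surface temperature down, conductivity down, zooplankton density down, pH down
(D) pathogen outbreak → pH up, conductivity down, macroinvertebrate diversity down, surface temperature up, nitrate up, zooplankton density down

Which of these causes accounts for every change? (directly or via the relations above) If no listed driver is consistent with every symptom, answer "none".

Testing each hypothesis:
(A) acid deposition event — fails on pH up, surface temperature down (predicts pH down, not pH up; predicts surface temperature up, not surface temperature down)
(B) groundwater intrusion — does not account for zooplankton density down, surface temperature down, macroinvertebrate diversity down
(C) sediment plume from construction — zooplankton density down ✓; pH up ✗; surface temperature down ✓; conductivity down ✓; macroinvertebrate diversity down ✗
(D) pathogen outbreak — fails on surface temperature down (predicts surface temperature up, not surface temperature down)
No candidate is consistent with all observations.

none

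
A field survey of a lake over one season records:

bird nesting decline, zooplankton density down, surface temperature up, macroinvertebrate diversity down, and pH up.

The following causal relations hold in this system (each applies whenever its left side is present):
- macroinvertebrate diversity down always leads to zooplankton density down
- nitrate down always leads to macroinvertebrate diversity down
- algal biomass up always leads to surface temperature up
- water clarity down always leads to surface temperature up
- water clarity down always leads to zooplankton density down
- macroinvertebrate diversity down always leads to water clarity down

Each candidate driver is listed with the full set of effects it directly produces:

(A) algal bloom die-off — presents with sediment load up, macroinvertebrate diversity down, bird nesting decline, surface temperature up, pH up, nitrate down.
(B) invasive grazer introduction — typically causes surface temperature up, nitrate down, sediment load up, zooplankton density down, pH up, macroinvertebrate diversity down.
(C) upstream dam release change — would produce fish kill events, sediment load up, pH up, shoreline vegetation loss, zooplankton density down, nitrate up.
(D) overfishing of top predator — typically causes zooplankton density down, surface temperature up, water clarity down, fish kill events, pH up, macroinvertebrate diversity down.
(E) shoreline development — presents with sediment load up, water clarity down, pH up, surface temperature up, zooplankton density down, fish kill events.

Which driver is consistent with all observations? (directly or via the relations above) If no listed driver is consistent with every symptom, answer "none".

A

Checking each candidate against the observations:
(A) algal bloom die-off — bird nesting decline yes; zooplankton density down yes (by macroinvertebrate diversity down → zooplankton density down); surface temperature up yes; macroinvertebrate diversity down yes; pH up yes
(B) invasive grazer introduction — does not account for bird nesting decline
(C) upstream dam release change — bird nesting decline NO; zooplankton density down yes; surface temperature up NO; macroinvertebrate diversity down NO; pH up yes
(D) overfishing of top predator — does not account for bird nesting decline
(E) shoreline development — bird nesting decline NO; zooplankton density down yes; surface temperature up yes; macroinvertebrate diversity down NO; pH up yes
(A) alone accounts for all the evidence.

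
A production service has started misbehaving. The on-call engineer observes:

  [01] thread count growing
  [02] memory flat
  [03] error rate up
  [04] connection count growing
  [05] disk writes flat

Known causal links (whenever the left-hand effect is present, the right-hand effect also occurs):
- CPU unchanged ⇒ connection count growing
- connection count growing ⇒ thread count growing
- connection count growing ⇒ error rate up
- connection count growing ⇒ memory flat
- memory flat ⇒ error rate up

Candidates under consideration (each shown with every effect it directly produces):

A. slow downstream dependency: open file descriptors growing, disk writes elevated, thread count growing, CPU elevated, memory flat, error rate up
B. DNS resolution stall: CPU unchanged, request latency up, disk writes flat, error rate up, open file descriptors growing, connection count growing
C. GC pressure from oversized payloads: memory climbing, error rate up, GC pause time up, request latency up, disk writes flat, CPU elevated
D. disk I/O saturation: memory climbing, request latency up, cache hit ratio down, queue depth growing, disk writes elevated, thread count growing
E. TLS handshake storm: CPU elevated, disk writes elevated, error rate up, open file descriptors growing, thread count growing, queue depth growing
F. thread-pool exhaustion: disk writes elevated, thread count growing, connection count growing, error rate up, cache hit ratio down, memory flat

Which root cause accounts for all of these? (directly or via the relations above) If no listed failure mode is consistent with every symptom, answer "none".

B

Per-candidate check:
(A) slow downstream dependency — thread count growing yes; memory flat yes; error rate up yes; connection count growing NO; disk writes flat NO
(B) DNS resolution stall — thread count growing yes (via connection count growing → thread count growing); memory flat yes (via connection count growing → memory flat); error rate up yes; connection count growing yes; disk writes flat yes
(C) GC pressure from oversized payloads — thread count growing NO; memory flat NO; error rate up yes; connection count growing NO; disk writes flat yes
(D) disk I/O saturation — thread count growing yes; memory flat NO; error rate up NO; connection count growing NO; disk writes flat NO
(E) TLS handshake storm — fails on memory flat, connection count growing, disk writes flat (predicts disk writes elevated, not disk writes flat)
(F) thread-pool exhaustion — thread count growing yes; memory flat yes; error rate up yes; connection count growing yes; disk writes flat NO
Only (B) is consistent with every observation.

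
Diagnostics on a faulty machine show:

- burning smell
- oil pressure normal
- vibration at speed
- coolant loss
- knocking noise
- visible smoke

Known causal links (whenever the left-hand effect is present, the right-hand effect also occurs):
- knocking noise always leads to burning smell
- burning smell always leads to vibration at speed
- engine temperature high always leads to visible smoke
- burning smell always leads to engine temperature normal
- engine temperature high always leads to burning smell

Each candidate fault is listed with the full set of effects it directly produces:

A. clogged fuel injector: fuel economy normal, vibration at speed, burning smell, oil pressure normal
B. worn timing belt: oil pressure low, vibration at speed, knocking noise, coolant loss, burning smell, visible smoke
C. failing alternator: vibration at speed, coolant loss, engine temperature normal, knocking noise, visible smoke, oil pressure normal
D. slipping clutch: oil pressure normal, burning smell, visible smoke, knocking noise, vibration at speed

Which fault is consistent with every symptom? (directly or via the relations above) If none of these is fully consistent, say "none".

Per-candidate check:
(A) clogged fuel injector — burning smell +; oil pressure normal +; vibration at speed +; coolant loss -; knocking noise -; visible smoke -
(B) worn timing belt — burning smell +; oil pressure normal -; vibration at speed +; coolant loss +; knocking noise +; visible smoke +
(C) failing alternator — burning smell + (via knocking noise → burning smell); oil pressure normal +; vibration at speed +; coolant loss +; knocking noise +; visible smoke +
(D) slipping clutch — burning smell +; oil pressure normal +; vibration at speed +; coolant loss -; knocking noise +; visible smoke +
(C) is the only candidate with no mismatches.

C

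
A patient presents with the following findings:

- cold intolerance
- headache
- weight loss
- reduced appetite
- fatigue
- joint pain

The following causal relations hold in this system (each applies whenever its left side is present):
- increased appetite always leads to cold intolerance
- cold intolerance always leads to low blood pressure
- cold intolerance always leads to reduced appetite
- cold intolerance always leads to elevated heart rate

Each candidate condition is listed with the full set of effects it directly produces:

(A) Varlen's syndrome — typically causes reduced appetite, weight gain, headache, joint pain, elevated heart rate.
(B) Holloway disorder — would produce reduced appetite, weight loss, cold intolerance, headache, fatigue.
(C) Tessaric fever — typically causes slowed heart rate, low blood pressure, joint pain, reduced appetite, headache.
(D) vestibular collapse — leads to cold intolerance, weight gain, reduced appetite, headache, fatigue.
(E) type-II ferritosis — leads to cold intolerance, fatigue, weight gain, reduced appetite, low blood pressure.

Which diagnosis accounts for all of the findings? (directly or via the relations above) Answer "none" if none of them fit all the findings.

Checking each candidate against the observations:
(A) Varlen's syndrome — cold intolerance miss; headache match; weight loss miss; reduced appetite match; fatigue miss; joint pain match
(B) Holloway disorder — does not account for joint pain
(C) Tessaric fever — does not account for cold intolerance, weight loss, fatigue
(D) vestibular collapse — fails on weight loss, joint pain (predicts weight gain, not weight loss)
(E) type-II ferritosis — fails on headache, weight loss, joint pain (predicts weight gain, not weight loss)
No candidate is consistent with all observations.

none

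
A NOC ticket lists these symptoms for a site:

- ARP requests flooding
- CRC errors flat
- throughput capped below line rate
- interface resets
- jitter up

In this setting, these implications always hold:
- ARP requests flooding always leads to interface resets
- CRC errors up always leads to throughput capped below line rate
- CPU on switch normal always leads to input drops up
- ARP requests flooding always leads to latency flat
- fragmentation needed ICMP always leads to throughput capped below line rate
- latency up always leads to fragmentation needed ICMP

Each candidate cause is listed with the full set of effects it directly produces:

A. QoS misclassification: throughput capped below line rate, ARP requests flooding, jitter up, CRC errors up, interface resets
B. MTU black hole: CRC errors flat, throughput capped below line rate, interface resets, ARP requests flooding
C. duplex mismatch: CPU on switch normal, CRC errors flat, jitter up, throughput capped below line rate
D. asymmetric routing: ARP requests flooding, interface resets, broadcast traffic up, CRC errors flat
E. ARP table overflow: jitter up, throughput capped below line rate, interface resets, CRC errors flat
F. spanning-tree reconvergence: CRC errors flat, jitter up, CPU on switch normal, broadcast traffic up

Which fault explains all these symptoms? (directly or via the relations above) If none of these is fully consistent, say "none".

For each candidate, compare predicted effects to what was observed:
(A) QoS misclassification — ARP requests flooding yes; CRC errors flat NO; throughput capped below line rate yes; interface resets yes; jitter up yes
(B) MTU black hole — does not account for jitter up
(C) duplex mismatch — does not account for ARP requests flooding, interface resets
(D) asymmetric routing — does not account for throughput capped below line rate, jitter up
(E) ARP table overflow — does not account for ARP requests flooding
(F) spanning-tree reconvergence — does not account for ARP requests flooding, throughput capped below line rate, interface resets
Every candidate fails on at least one observation.

none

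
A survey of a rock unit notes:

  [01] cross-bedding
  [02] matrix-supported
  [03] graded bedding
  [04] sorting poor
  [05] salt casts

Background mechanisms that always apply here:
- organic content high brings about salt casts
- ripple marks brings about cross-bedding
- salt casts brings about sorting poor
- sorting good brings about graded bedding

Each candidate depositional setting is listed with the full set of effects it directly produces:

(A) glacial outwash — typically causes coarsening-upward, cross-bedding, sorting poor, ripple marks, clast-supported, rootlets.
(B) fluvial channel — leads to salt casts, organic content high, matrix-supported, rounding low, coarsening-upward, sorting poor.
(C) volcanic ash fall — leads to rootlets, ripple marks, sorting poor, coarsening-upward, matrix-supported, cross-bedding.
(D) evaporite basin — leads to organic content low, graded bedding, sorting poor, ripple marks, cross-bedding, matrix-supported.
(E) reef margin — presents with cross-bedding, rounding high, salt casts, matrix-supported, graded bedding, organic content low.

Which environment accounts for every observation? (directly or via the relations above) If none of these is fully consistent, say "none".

E

For each candidate, compare predicted effects to what was observed:
(A) glacial outwash — fails on matrix-supported, graded bedding, salt casts (predicts clast-supported, not matrix-supported)
(B) fluvial channel — does not account for cross-bedding, graded bedding
(C) volcanic ash fall — cross-bedding match; matrix-supported match; graded bedding miss; sorting poor match; salt casts miss
(D) evaporite basin — cross-bedding match; matrix-supported match; graded bedding match; sorting poor match; salt casts miss
(E) reef margin — accounts for every observation (sorting poor by salt casts → sorting poor)
Only (E) is consistent with every observation.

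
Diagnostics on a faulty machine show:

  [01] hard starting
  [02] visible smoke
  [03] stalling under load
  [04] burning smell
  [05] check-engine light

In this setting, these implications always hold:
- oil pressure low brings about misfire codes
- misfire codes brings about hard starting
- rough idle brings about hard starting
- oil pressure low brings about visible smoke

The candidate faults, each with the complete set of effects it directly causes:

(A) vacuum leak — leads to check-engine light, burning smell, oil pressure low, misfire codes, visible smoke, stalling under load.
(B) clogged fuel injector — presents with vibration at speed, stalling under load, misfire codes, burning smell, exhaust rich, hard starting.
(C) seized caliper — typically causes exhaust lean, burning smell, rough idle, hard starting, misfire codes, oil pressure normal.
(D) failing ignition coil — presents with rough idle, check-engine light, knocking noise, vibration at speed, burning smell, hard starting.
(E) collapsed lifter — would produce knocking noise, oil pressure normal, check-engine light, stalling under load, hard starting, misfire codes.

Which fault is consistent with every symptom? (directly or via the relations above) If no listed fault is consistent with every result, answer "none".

A

Per-candidate check:
(A) vacuum leak — hard starting match (through misfire codes → hard starting); visible smoke match; stalling under load match; burning smell match; check-engine light match
(B) clogged fuel injector — hard starting match; visible smoke miss; stalling under load match; burning smell match; check-engine light miss
(C) seized caliper — does not account for visible smoke, stalling under load, check-engine light
(D) failing ignition coil — hard starting match; visible smoke miss; stalling under load miss; burning smell match; check-engine light match
(E) collapsed lifter — does not account for visible smoke, burning smell
Only (A) is consistent with every observation.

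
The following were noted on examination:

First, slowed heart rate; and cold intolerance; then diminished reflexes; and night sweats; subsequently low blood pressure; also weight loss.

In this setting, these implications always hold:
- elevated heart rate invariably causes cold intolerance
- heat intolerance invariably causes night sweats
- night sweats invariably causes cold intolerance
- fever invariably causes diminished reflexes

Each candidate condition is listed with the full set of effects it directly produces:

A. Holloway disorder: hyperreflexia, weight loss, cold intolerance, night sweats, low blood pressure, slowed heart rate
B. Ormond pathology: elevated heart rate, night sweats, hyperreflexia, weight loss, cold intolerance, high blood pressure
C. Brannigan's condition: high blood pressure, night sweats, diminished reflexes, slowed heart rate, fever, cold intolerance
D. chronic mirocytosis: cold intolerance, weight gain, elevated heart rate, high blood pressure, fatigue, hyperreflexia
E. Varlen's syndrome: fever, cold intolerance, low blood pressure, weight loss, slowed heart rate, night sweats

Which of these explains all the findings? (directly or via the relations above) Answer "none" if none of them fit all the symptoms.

Per-candidate check:
(A) Holloway disorder — fails on diminished reflexes (predicts hyperreflexia, not diminished reflexes)
(B) Ormond pathology — slowed heart rate NO; cold intolerance yes; diminished reflexes NO; night sweats yes; low blood pressure NO; weight loss yes
(C) Brannigan's condition — fails on low blood pressure, weight loss (predicts high blood pressure, not low blood pressure)
(D) chronic mirocytosis — slowed heart rate NO; cold intolerance yes; diminished reflexes NO; night sweats NO; low blood pressure NO; weight loss NO
(E) Varlen's syndrome — slowed heart rate yes; cold intolerance yes; diminished reflexes yes (via fever → diminished reflexes); night sweats yes; low blood pressure yes; weight loss yes
Only (E) is consistent with every observation.

E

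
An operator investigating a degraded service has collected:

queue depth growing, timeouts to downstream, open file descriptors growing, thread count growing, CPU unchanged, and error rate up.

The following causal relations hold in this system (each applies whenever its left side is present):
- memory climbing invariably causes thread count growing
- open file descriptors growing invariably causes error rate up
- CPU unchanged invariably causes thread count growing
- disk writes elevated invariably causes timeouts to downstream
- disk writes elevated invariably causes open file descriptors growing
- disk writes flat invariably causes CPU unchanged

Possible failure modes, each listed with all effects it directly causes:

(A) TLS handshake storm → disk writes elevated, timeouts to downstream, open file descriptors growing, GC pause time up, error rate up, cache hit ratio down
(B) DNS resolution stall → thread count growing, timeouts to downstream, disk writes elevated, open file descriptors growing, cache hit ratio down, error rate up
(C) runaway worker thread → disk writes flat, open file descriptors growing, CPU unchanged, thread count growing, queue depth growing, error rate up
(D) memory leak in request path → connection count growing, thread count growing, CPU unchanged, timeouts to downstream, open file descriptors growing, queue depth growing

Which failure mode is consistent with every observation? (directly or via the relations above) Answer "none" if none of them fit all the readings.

D

For each candidate, compare predicted effects to what was observed:
(A) TLS handshake storm — does not account for queue depth growing, thread count growing, CPU unchanged
(B) DNS resolution stall — queue depth growing ✗; timeouts to downstream ✓; open file descriptors growing ✓; thread count growing ✓; CPU unchanged ✗; error rate up ✓
(C) runaway worker thread — does not account for timeouts to downstream
(D) memory leak in request path — queue depth growing ✓; timeouts to downstream ✓; open file descriptors growing ✓; thread count growing ✓; CPU unchanged ✓; error rate up ✓ (via open file descriptors growing → error rate up)
(D) is the only candidate with no mismatches.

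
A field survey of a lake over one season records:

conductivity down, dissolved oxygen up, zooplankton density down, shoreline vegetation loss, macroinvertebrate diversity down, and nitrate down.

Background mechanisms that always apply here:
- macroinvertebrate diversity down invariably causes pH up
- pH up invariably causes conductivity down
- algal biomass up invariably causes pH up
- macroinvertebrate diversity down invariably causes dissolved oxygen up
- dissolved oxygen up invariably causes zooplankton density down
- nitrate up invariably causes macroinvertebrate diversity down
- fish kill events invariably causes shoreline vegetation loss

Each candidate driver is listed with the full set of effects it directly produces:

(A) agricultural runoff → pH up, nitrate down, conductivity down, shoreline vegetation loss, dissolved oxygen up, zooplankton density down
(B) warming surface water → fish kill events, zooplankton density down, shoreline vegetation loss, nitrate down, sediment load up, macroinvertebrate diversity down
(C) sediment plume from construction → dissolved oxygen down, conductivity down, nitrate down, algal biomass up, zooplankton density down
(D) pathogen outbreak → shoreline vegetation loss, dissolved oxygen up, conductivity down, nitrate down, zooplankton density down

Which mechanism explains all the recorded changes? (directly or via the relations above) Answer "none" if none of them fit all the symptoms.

Checking each candidate against the observations:
(A) agricultural runoff — conductivity down yes; dissolved oxygen up yes; zooplankton density down yes; shoreline vegetation loss yes; macroinvertebrate diversity down NO; nitrate down yes
(B) warming surface water — accounts for every observation (conductivity down by macroinvertebrate diversity down → pH up → conductivity down)
(C) sediment plume from construction — fails on dissolved oxygen up, shoreline vegetation loss, macroinvertebrate diversity down (predicts dissolved oxygen down, not dissolved oxygen up)
(D) pathogen outbreak — does not account for macroinvertebrate diversity down
(B) is the only candidate with no mismatches.

B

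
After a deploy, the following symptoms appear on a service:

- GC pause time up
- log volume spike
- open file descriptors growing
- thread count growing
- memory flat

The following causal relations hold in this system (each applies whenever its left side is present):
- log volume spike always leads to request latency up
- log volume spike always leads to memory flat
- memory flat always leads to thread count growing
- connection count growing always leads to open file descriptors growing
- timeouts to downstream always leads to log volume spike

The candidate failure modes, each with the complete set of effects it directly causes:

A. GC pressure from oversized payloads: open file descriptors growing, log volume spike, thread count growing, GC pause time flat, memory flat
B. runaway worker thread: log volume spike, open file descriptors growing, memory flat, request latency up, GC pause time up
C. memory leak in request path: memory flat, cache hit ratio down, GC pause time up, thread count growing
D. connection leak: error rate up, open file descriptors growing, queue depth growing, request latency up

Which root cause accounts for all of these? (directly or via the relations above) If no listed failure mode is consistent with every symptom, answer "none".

B

Testing each hypothesis:
(A) GC pressure from oversized payloads — GC pause time up miss; log volume spike match; open file descriptors growing match; thread count growing match; memory flat match
(B) runaway worker thread — GC pause time up match; log volume spike match; open file descriptors growing match; thread count growing match (by memory flat → thread count growing); memory flat match
(C) memory leak in request path — does not account for log volume spike, open file descriptors growing
(D) connection leak — GC pause time up miss; log volume spike miss; open file descriptors growing match; thread count growing miss; memory flat miss
Only (B) is consistent with every observation.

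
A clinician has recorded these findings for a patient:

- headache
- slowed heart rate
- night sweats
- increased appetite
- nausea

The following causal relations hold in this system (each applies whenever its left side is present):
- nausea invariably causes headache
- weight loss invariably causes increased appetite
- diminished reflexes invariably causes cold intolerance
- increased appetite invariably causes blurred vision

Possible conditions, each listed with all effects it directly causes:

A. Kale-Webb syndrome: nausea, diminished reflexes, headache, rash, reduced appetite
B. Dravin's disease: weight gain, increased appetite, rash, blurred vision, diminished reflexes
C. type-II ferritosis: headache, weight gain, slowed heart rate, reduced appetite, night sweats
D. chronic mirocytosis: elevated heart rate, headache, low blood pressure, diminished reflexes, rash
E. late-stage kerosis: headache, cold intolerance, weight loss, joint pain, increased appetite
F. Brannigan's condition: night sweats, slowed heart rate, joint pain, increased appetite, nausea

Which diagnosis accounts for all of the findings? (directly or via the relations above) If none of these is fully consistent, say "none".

F

Per-candidate check:
(A) Kale-Webb syndrome — fails on slowed heart rate, night sweats, increased appetite (predicts reduced appetite, not increased appetite)
(B) Dravin's disease — headache NO; slowed heart rate NO; night sweats NO; increased appetite yes; nausea NO
(C) type-II ferritosis — fails on increased appetite, nausea (predicts reduced appetite, not increased appetite)
(D) chronic mirocytosis — headache yes; slowed heart rate NO; night sweats NO; increased appetite NO; nausea NO
(E) late-stage kerosis — does not account for slowed heart rate, night sweats, nausea
(F) Brannigan's condition — headache yes (via nausea → headache); slowed heart rate yes; night sweats yes; increased appetite yes; nausea yes
(F) is the only candidate with no mismatches.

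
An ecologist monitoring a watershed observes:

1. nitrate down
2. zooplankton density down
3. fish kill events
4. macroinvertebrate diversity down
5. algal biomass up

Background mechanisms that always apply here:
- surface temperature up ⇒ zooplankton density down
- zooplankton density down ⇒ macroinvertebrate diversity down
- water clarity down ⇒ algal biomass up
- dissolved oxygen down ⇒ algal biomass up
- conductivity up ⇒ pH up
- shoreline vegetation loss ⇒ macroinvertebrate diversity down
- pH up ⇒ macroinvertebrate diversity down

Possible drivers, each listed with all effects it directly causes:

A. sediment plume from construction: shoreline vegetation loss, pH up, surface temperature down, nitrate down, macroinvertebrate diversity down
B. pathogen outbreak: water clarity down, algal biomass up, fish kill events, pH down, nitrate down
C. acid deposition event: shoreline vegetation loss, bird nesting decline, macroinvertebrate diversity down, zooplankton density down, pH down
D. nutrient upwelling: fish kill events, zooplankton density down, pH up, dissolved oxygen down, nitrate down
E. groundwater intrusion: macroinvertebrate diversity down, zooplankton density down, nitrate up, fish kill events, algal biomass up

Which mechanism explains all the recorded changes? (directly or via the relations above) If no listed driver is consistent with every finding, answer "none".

For each candidate, compare predicted effects to what was observed:
(A) sediment plume from construction — nitrate down yes; zooplankton density down NO; fish kill events NO; macroinvertebrate diversity down yes; algal biomass up NO
(B) pathogen outbreak — does not account for zooplankton density down, macroinvertebrate diversity down
(C) acid deposition event — does not account for nitrate down, fish kill events, algal biomass up
(D) nutrient upwelling — nitrate down yes; zooplankton density down yes; fish kill events yes; macroinvertebrate diversity down yes (via zooplankton density down → macroinvertebrate diversity down); algal biomass up yes (via dissolved oxygen down → algal biomass up)
(E) groundwater intrusion — nitrate down NO; zooplankton density down yes; fish kill events yes; macroinvertebrate diversity down yes; algal biomass up yes
Only (D) is consistent with every observation.

D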